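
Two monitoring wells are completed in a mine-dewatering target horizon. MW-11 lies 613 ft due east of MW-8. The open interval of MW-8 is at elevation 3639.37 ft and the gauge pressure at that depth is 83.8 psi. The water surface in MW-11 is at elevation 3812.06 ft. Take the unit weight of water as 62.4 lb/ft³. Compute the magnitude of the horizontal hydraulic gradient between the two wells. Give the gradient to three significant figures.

Pressure head at MW-8: ψ = 144·P/γ = 144 × 83.8 / 62.4 = 193.38 ft.
Total head at MW-8: h = z + ψ = 3639.37 + 193.38 = 3832.75 ft.
Total head at MW-11: h = 3812.06 ft (water level in the piezometer is the total head).
Head difference: h(MW-8) − h(MW-11) = 3832.75 − 3812.06 = 20.69 ft.
Hydraulic gradient: i = |Δh| / L = 20.69 / 613 = 0.0338.

i ≈ 0.0338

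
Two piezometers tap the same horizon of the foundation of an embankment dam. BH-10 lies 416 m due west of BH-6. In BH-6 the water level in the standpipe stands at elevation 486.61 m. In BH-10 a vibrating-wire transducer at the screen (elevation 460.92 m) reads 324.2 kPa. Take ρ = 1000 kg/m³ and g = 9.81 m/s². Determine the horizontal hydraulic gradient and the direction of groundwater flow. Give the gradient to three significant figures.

i ≈ 0.0177; groundwater flows toward the east

Total head at BH-6: h = 486.61 m (water level in the piezometer is the total head).
Pressure head at BH-10: ψ = P/(ρg) = 324.2×1000 / (1000 × 9.81) = 33.05 m.
Total head at BH-10: h = z + ψ = 460.92 + 33.05 = 493.97 m.
Head difference: h(BH-6) − h(BH-10) = 486.61 − 493.97 = -7.36 m.
Hydraulic gradient: i = |Δh| / L = 7.36 / 416 = 0.0177.
Flow is from higher to lower head: from BH-10 toward BH-6, i.e. toward the east.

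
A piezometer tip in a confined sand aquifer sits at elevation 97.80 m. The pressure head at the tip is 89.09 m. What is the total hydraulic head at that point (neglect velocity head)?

h ≈ 186.89 m

h = z + ψ = 97.80 + 89.09 = 186.89 m.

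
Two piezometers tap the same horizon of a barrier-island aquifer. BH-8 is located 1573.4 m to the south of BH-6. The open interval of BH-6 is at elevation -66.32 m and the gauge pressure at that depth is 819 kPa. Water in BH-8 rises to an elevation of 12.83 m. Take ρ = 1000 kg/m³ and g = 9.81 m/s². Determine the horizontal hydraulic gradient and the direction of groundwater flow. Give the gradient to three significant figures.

i ≈ 0.00276; groundwater flows toward the south

Pressure head at BH-6: ψ = P/(ρg) = 819×1000 / (1000 × 9.81) = 83.49 m.
Total head at BH-6: h = z + ψ = -66.32 + 83.49 = 17.17 m.
Total head at BH-8: h = 12.83 m (water level in the piezometer is the total head).
Head difference: h(BH-6) − h(BH-8) = 17.17 − 12.83 = 4.34 m.
Hydraulic gradient: i = |Δh| / L = 4.34 / 1573.4 = 0.00276.
Flow is from higher to lower head: from BH-6 toward BH-8, i.e. toward the south.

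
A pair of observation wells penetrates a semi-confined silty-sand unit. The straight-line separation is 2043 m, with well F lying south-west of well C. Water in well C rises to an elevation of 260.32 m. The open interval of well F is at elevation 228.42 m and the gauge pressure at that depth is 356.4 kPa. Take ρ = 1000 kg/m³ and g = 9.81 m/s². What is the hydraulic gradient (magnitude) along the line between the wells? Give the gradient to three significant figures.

i ≈ 0.00217

Total head at well C: h = 260.32 m (water level in the piezometer is the total head).
Pressure head at well F: ψ = P/(ρg) = 356.4×1000 / (1000 × 9.81) = 36.33 m.
Total head at well F: h = z + ψ = 228.42 + 36.33 = 264.75 m.
Head difference: h(well C) − h(well F) = 260.32 − 264.75 = -4.43 m.
Hydraulic gradient: i = |Δh| / L = 4.43 / 2043 = 0.00217.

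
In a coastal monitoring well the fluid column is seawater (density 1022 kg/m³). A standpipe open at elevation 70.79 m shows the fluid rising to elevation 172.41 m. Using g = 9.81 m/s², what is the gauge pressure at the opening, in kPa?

P ≈ 1020 kPa

Pressure head ψ = h − z = 172.41 − 70.79 = 101.62 m.
P = ρgψ = 1022 × 9.81 × 101.62 = 1018824 Pa ≈ 1020 kPa.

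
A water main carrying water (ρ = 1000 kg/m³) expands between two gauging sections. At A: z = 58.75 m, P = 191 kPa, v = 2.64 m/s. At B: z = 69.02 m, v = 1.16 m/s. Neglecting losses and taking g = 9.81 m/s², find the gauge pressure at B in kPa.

P₂ ≈ 93.1 kPa

Pressure head at A: ψ₁ = P₁/(ρg) = 191×1000 / (1000 × 9.81) = 19.47 m.
Velocity heads: v₁²/2g = 2.64²/19.62 = 0.355 m; v₂²/2g = 1.16²/19.62 = 0.069 m.
Total head H = z₁ + ψ₁ + v₁²/2g = 58.75 + 19.47 + 0.355 = 78.58 m.
ψ₂ = H − z₂ − v₂²/2g = 78.58 − 69.02 − 0.069 = 9.49 m.
P₂ = ρgψ₂ = 1000 × 9.81 × 9.49 ≈ 93.1 kPa.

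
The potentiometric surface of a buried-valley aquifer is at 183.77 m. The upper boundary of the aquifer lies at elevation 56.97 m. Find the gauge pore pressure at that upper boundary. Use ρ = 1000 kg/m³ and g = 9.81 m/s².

P ≈ 1240 kPa

Pressure head at the aquifer top: ψ = h − z = 183.77 − 56.97 = 126.80 m.
P = ρgψ = 1000 × 9.81 × 126.80 = 1243908 Pa ≈ 1240 kPa.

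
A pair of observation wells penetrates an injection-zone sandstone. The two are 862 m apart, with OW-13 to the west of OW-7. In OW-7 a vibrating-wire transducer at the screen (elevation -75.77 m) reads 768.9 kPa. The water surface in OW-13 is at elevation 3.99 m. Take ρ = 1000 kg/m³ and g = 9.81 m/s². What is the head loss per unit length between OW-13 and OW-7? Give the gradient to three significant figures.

i ≈ 0.00160 m/m

Pressure head at OW-7: ψ = P/(ρg) = 768.9×1000 / (1000 × 9.81) = 78.38 m.
Total head at OW-7: h = z + ψ = -75.77 + 78.38 = 2.61 m.
Total head at OW-13: h = 3.99 m (water level in the piezometer is the total head).
Head difference: h(OW-7) − h(OW-13) = 2.61 − 3.99 = -1.38 m.
Hydraulic gradient: i = |Δh| / L = 1.38 / 862 = 0.00160.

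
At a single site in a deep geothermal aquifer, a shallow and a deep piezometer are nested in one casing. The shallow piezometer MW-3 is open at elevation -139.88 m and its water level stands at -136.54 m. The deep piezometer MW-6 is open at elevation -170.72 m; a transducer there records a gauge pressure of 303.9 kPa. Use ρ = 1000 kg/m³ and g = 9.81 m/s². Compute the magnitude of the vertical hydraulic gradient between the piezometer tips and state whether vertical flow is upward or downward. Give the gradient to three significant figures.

|i_v| ≈ 0.104; vertical flow is downward

Total head at MW-3: h = -136.54 m (water level in the standpipe).
Pressure head at MW-6: ψ = P/(ρg) = 303.9×1000 / (1000 × 9.81) = 30.98 m.
Total head at MW-6: h = z + ψ = -170.72 + 30.98 = -139.74 m.
Δh = h(MW-3) − h(MW-6) = -136.54 − (-139.74) = 3.20 m.
Vertical separation Δz = -139.88 − (-170.72) = 30.84 m.
|i_v| = |Δh| / Δz = 3.20 / 30.84 = 0.104.
Head is higher in the shallow piezometer, so vertical flow is downward (recharge condition).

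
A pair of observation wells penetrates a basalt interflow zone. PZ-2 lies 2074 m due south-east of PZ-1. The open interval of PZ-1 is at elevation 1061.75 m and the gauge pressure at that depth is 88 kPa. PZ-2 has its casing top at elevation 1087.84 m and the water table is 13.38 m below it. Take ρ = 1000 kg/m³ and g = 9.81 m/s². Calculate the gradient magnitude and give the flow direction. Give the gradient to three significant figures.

i ≈ 0.00180; groundwater flows toward the north-west

Pressure head at PZ-1: ψ = P/(ρg) = 88×1000 / (1000 × 9.81) = 8.97 m.
Total head at PZ-1: h = z + ψ = 1061.75 + 8.97 = 1070.72 m.
Total head at PZ-2: h = 1087.84 − 13.38 = 1074.46 m.
Head difference: h(PZ-1) − h(PZ-2) = 1070.72 − 1074.46 = -3.74 m.
Hydraulic gradient: i = |Δh| / L = 3.74 / 2074 = 0.00180.
Flow is from higher to lower head: from PZ-2 toward PZ-1, i.e. toward the north-west.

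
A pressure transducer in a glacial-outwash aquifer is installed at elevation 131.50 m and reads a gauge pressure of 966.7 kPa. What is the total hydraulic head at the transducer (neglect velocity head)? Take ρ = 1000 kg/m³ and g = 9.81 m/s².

ψ = P/(ρg) = 966.7×1000 / (1000 × 9.81) = 98.54 m.
h = z + ψ = 131.50 + 98.54 = 230.04 m.

h ≈ 230.04 m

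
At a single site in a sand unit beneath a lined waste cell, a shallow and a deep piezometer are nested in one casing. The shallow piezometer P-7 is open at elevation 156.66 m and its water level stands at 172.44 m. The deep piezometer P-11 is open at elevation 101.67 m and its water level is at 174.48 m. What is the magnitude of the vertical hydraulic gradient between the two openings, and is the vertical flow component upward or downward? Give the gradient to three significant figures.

|i_v| ≈ 0.0371; vertical flow is upward

Total head at P-7: h = 172.44 m (water level in the standpipe).
Total head at P-11: h = 174.48 m.
Δh = h(P-7) − h(P-11) = 172.44 − 174.48 = -2.04 m.
Vertical separation Δz = 156.66 − 101.67 = 54.99 m.
|i_v| = |Δh| / Δz = 2.04 / 54.99 = 0.0371.
Head is higher in the deep piezometer, so vertical flow is upward (discharge condition).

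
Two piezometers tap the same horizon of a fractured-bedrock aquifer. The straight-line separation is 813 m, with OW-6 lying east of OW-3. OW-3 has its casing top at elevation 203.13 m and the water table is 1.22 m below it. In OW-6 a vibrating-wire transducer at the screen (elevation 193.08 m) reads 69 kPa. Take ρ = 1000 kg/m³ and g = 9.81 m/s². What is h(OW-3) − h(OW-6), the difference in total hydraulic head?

Total head at OW-3: h = 203.13 − 1.22 = 201.91 m.
Pressure head at OW-6: ψ = P/(ρg) = 69×1000 / (1000 × 9.81) = 7.03 m.
Total head at OW-6: h = z + ψ = 193.08 + 7.03 = 200.11 m.
Head difference: h(OW-3) − h(OW-6) = 201.91 − 200.11 = 1.80 m.

Δh ≈ 1.80 m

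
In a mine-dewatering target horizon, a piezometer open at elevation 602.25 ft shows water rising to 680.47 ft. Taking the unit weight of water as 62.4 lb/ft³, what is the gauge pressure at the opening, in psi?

Pressure head ψ = h − z = 680.47 − 602.25 = 78.22 ft.
P = γ·ψ / 144 = 62.4 × 78.22 / 144 = 33.9 psi.

P ≈ 33.9 psi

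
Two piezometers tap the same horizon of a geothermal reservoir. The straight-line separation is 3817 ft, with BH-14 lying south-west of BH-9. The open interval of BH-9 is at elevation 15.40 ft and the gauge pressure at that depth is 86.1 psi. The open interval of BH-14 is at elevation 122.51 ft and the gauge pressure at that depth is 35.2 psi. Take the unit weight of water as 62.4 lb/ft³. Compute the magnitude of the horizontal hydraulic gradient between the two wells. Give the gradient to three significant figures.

Pressure head at BH-9: ψ = 144·P/γ = 144 × 86.1 / 62.4 = 198.69 ft.
Total head at BH-9: h = z + ψ = 15.40 + 198.69 = 214.09 ft.
Pressure head at BH-14: ψ = 144·P/γ = 144 × 35.2 / 62.4 = 81.23 ft.
Total head at BH-14: h = z + ψ = 122.51 + 81.23 = 203.74 ft.
Head difference: h(BH-9) − h(BH-14) = 214.09 − 203.74 = 10.35 ft.
Hydraulic gradient: i = |Δh| / L = 10.35 / 3817 = 0.00271.

i ≈ 0.00271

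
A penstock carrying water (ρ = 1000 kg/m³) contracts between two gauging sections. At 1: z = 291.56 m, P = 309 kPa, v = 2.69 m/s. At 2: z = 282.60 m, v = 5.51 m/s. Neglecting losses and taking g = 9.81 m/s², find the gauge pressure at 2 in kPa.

P₂ ≈ 385 kPa

Pressure head at 1: ψ₁ = P₁/(ρg) = 309×1000 / (1000 × 9.81) = 31.50 m.
Velocity heads: v₁²/2g = 2.69²/19.62 = 0.369 m; v₂²/2g = 5.51²/19.62 = 1.547 m.
Total head H = z₁ + ψ₁ + v₁²/2g = 291.56 + 31.50 + 0.369 = 323.43 m.
ψ₂ = H − z₂ − v₂²/2g = 323.43 − 282.60 − 1.547 = 39.28 m.
P₂ = ρgψ₂ = 1000 × 9.81 × 39.28 ≈ 385 kPa.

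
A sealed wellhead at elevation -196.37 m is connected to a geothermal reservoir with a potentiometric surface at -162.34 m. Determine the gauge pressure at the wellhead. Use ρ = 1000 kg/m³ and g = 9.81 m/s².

Head above the cap: Δh = -162.34 − (-196.37) = 34.03 m.
P = ρgΔh = 1000 × 9.81 × 34.03 = 333834 Pa ≈ 334 kPa.

P ≈ 334 kPa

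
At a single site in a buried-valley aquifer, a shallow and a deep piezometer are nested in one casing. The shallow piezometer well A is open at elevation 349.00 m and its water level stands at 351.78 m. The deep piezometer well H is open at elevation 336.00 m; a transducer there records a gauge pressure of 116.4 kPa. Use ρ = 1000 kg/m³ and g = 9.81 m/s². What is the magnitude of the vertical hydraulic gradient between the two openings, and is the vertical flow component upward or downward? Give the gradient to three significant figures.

|i_v| ≈ 0.301; vertical flow is downward

Total head at well A: h = 351.78 m (water level in the standpipe).
Pressure head at well H: ψ = P/(ρg) = 116.4×1000 / (1000 × 9.81) = 11.87 m.
Total head at well H: h = z + ψ = 336.00 + 11.87 = 347.87 m.
Δh = h(well A) − h(well H) = 351.78 − 347.87 = 3.91 m.
Vertical separation Δz = 349.00 − 336.00 = 13.00 m.
|i_v| = |Δh| / Δz = 3.91 / 13.00 = 0.301.
Head is higher in the shallow piezometer, so vertical flow is downward (recharge condition).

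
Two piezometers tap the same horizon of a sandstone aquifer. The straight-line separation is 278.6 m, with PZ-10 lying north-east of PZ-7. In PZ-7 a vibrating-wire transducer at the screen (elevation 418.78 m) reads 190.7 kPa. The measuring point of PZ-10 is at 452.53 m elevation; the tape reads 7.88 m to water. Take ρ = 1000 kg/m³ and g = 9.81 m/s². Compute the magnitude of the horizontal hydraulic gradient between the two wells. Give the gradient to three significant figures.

Pressure head at PZ-7: ψ = P/(ρg) = 190.7×1000 / (1000 × 9.81) = 19.44 m.
Total head at PZ-7: h = z + ψ = 418.78 + 19.44 = 438.22 m.
Total head at PZ-10: h = 452.53 − 7.88 = 444.65 m.
Head difference: h(PZ-7) − h(PZ-10) = 438.22 − 444.65 = -6.43 m.
Hydraulic gradient: i = |Δh| / L = 6.43 / 278.6 = 0.0231.

i ≈ 0.0231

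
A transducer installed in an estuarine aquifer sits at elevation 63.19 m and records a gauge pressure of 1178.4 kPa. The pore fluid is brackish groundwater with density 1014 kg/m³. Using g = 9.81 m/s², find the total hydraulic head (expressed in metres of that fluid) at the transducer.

ψ = P/(ρg) = 1178.4×1000 / (1014 × 9.81) = 118.46 m.
h = z + ψ = 63.19 + 118.46 = 181.65 m.

h ≈ 181.65 m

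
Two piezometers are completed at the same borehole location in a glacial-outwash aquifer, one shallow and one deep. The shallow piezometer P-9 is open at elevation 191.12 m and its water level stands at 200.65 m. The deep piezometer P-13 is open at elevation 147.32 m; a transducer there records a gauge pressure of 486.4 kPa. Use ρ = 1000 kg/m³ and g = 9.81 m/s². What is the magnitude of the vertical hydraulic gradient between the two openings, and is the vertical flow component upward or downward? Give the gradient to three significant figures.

|i_v| ≈ 0.0856; vertical flow is downward

Total head at P-9: h = 200.65 m (water level in the standpipe).
Pressure head at P-13: ψ = P/(ρg) = 486.4×1000 / (1000 × 9.81) = 49.58 m.
Total head at P-13: h = z + ψ = 147.32 + 49.58 = 196.90 m.
Δh = h(P-9) − h(P-13) = 200.65 − 196.90 = 3.75 m.
Vertical separation Δz = 191.12 − 147.32 = 43.80 m.
|i_v| = |Δh| / Δz = 3.75 / 43.80 = 0.0856.
Head is higher in the shallow piezometer, so vertical flow is downward (recharge condition).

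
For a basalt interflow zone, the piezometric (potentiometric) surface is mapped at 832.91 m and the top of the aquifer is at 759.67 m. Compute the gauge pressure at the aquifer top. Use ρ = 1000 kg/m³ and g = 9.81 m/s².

P ≈ 718 kPa

Pressure head at the aquifer top: ψ = h − z = 832.91 − 759.67 = 73.24 m.
P = ρgψ = 1000 × 9.81 × 73.24 = 718484 Pa ≈ 718 kPa.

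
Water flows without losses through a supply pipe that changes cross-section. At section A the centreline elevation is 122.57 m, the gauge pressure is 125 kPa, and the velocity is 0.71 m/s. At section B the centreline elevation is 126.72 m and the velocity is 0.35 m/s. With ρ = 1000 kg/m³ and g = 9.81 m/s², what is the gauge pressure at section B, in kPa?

P₂ ≈ 84.5 kPa

Pressure head at A: ψ₁ = P₁/(ρg) = 125×1000 / (1000 × 9.81) = 12.74 m.
Velocity heads: v₁²/2g = 0.71²/19.62 = 0.026 m; v₂²/2g = 0.35²/19.62 = 0.006 m.
Total head H = z₁ + ψ₁ + v₁²/2g = 122.57 + 12.74 + 0.026 = 135.34 m.
ψ₂ = H − z₂ − v₂²/2g = 135.34 − 126.72 − 0.006 = 8.61 m.
P₂ = ρgψ₂ = 1000 × 9.81 × 8.61 ≈ 84.5 kPa.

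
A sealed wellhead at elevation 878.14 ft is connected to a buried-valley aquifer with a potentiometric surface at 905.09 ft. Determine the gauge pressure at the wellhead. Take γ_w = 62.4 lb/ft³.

Head above the cap: Δh = 905.09 − 878.14 = 26.95 ft.
P = γΔh/144 = 62.4 × 26.95 / 144 = 11.7 psi.

P ≈ 11.7 psi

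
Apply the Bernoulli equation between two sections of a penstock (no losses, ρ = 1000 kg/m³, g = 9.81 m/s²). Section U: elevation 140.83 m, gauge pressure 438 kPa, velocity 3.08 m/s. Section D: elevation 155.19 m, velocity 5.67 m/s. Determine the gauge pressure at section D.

P₂ ≈ 286 kPa

Pressure head at U: ψ₁ = P₁/(ρg) = 438×1000 / (1000 × 9.81) = 44.65 m.
Velocity heads: v₁²/2g = 3.08²/19.62 = 0.484 m; v₂²/2g = 5.67²/19.62 = 1.639 m.
Total head H = z₁ + ψ₁ + v₁²/2g = 140.83 + 44.65 + 0.484 = 185.96 m.
ψ₂ = H − z₂ − v₂²/2g = 185.96 − 155.19 − 1.639 = 29.13 m.
P₂ = ρgψ₂ = 1000 × 9.81 × 29.13 ≈ 286 kPa.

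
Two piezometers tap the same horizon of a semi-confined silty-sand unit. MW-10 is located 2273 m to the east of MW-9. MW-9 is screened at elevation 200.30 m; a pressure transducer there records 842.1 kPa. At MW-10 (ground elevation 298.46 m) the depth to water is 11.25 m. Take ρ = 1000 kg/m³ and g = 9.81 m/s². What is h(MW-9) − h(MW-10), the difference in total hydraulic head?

Δh ≈ -1.07 m

Pressure head at MW-9: ψ = P/(ρg) = 842.1×1000 / (1000 × 9.81) = 85.84 m.
Total head at MW-9: h = z + ψ = 200.30 + 85.84 = 286.14 m.
Total head at MW-10: h = 298.46 − 11.25 = 287.21 m.
Head difference: h(MW-9) − h(MW-10) = 286.14 − 287.21 = -1.07 m.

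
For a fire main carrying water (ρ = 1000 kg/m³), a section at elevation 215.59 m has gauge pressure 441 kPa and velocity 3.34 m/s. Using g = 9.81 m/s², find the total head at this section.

Pressure head ψ = P/(ρg) = 441×1000 / (1000 × 9.81) = 44.95 m.
Velocity head = v²/(2g) = 3.34² / (2 × 9.81) = 0.569 m.
h = z + ψ + v²/(2g) = 215.59 + 44.95 + 0.569 = 261.11 m.

h ≈ 261.11 m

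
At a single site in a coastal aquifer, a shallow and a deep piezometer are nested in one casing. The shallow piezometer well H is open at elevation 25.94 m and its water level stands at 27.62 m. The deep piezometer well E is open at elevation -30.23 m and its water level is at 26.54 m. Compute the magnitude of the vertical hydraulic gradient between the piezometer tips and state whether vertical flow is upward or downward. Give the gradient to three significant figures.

Total head at well H: h = 27.62 m (water level in the standpipe).
Total head at well E: h = 26.54 m.
Δh = h(well H) − h(well E) = 27.62 − 26.54 = 1.08 m.
Vertical separation Δz = 25.94 − (-30.23) = 56.17 m.
|i_v| = |Δh| / Δz = 1.08 / 56.17 = 0.0192.
Head is higher in the shallow piezometer, so vertical flow is downward (recharge condition).

|i_v| ≈ 0.0192; vertical flow is downward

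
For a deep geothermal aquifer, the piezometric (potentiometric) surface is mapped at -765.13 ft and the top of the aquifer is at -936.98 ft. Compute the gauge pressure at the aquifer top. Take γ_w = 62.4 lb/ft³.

P ≈ 74.5 psi

Pressure head at the aquifer top: ψ = h − z = -765.13 − (-936.98) = 171.85 ft.
P = γψ/144 = 62.4 × 171.85 / 144 = 74.5 psi.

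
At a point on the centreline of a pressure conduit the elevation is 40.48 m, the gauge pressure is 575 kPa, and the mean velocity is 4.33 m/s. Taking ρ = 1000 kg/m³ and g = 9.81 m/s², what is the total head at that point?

h ≈ 100.05 m

Pressure head ψ = P/(ρg) = 575×1000 / (1000 × 9.81) = 58.61 m.
Velocity head = v²/(2g) = 4.33² / (2 × 9.81) = 0.956 m.
h = z + ψ + v²/(2g) = 40.48 + 58.61 + 0.956 = 100.05 m.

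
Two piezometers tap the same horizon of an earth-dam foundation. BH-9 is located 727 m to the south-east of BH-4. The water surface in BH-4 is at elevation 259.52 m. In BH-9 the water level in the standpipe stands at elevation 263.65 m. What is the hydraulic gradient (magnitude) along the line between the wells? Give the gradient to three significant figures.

Total head at BH-4: h = 259.52 m (water level in the piezometer is the total head).
Total head at BH-9: h = 263.65 m (water level in the piezometer is the total head).
Head difference: h(BH-4) − h(BH-9) = 259.52 − 263.65 = -4.13 m.
Hydraulic gradient: i = |Δh| / L = 4.13 / 727 = 0.00568.

i ≈ 0.00568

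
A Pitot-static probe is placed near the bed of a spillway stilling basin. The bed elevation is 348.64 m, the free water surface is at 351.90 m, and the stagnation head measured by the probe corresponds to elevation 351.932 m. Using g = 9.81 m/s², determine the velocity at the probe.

Near the bed, under hydrostatic conditions, the piezometric head (z + ψ) equals the free-surface elevation, 351.90 m.
Velocity head = total − piezometric = 351.932 − 351.90 = 0.032 m.
v = √(2g·h_v) = √(2 × 9.81 × 0.032) = 0.792 m/s.

v ≈ 0.792 m/s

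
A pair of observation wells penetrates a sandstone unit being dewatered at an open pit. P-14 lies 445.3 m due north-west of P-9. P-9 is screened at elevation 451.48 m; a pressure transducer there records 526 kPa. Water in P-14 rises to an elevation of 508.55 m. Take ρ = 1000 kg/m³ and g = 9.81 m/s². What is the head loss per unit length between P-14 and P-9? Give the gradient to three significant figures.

Pressure head at P-9: ψ = P/(ρg) = 526×1000 / (1000 × 9.81) = 53.62 m.
Total head at P-9: h = z + ψ = 451.48 + 53.62 = 505.10 m.
Total head at P-14: h = 508.55 m (water level in the piezometer is the total head).
Head difference: h(P-9) − h(P-14) = 505.10 − 508.55 = -3.45 m.
Hydraulic gradient: i = |Δh| / L = 3.45 / 445.3 = 0.00775.

i ≈ 0.00775 m/m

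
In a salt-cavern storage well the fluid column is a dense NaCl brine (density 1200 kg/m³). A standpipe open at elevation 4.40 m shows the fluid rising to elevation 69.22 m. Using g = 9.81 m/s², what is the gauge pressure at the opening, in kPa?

P ≈ 763 kPa

Pressure head ψ = h − z = 69.22 − 4.40 = 64.82 m.
P = ρgψ = 1200 × 9.81 × 64.82 = 763061 Pa ≈ 763 kPa.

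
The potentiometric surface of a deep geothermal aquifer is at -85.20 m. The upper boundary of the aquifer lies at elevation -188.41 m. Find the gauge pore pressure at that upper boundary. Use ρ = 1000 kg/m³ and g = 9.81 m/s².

P ≈ 1010 kPa

Pressure head at the aquifer top: ψ = h − z = -85.20 − (-188.41) = 103.21 m.
P = ρgψ = 1000 × 9.81 × 103.21 = 1012490 Pa ≈ 1010 kPa.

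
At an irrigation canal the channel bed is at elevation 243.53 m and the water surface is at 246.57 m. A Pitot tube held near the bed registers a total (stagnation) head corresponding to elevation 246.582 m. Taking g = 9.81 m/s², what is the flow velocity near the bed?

v ≈ 0.485 m/s

Near the bed, under hydrostatic conditions, the piezometric head (z + ψ) equals the free-surface elevation, 246.57 m.
Velocity head = total − piezometric = 246.582 − 246.57 = 0.012 m.
v = √(2g·h_v) = √(2 × 9.81 × 0.012) = 0.485 m/s.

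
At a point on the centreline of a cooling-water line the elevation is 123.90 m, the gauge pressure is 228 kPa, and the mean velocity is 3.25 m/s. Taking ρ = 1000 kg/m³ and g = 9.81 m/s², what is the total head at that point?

h ≈ 147.68 m

Pressure head ψ = P/(ρg) = 228×1000 / (1000 × 9.81) = 23.24 m.
Velocity head = v²/(2g) = 3.25² / (2 × 9.81) = 0.538 m.
h = z + ψ + v²/(2g) = 123.90 + 23.24 + 0.538 = 147.68 m.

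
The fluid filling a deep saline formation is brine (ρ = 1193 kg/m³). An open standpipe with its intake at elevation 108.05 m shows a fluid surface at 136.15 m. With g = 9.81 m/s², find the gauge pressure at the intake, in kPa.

P ≈ 329 kPa

Pressure head ψ = h − z = 136.15 − 108.05 = 28.10 m.
P = ρgψ = 1193 × 9.81 × 28.10 = 328864 Pa ≈ 329 kPa.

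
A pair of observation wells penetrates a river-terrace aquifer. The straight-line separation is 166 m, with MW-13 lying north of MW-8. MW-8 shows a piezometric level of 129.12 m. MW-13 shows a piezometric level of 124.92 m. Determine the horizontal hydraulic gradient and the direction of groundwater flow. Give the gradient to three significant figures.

i ≈ 0.0253; groundwater flows toward the north

Total head at MW-8: h = 129.12 m (water level in the piezometer is the total head).
Total head at MW-13: h = 124.92 m (water level in the piezometer is the total head).
Head difference: h(MW-8) − h(MW-13) = 129.12 − 124.92 = 4.20 m.
Hydraulic gradient: i = |Δh| / L = 4.20 / 166 = 0.0253.
Flow is from higher to lower head: from MW-8 toward MW-13, i.e. toward the north.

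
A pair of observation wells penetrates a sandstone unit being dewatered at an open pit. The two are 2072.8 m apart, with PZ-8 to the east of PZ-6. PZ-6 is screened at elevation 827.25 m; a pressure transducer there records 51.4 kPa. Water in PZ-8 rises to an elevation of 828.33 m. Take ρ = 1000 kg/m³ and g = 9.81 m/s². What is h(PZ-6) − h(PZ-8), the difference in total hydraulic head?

Pressure head at PZ-6: ψ = P/(ρg) = 51.4×1000 / (1000 × 9.81) = 5.24 m.
Total head at PZ-6: h = z + ψ = 827.25 + 5.24 = 832.49 m.
Total head at PZ-8: h = 828.33 m (water level in the piezometer is the total head).
Head difference: h(PZ-6) − h(PZ-8) = 832.49 − 828.33 = 4.16 m.

Δh ≈ 4.16 m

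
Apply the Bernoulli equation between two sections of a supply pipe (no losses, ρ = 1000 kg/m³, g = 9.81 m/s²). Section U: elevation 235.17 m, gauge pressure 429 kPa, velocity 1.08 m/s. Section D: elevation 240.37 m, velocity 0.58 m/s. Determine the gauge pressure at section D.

P₂ ≈ 378 kPa

Pressure head at U: ψ₁ = P₁/(ρg) = 429×1000 / (1000 × 9.81) = 43.73 m.
Velocity heads: v₁²/2g = 1.08²/19.62 = 0.059 m; v₂²/2g = 0.58²/19.62 = 0.017 m.
Total head H = z₁ + ψ₁ + v₁²/2g = 235.17 + 43.73 + 0.059 = 278.96 m.
ψ₂ = H − z₂ − v₂²/2g = 278.96 − 240.37 − 0.017 = 38.57 m.
P₂ = ρgψ₂ = 1000 × 9.81 × 38.57 ≈ 378 kPa.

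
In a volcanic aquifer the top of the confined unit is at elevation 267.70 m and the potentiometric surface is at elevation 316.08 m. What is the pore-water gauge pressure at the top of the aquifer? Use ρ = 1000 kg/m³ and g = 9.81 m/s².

Pressure head at the aquifer top: ψ = h − z = 316.08 − 267.70 = 48.38 m.
P = ρgψ = 1000 × 9.81 × 48.38 = 474608 Pa ≈ 475 kPa.

P ≈ 475 kPa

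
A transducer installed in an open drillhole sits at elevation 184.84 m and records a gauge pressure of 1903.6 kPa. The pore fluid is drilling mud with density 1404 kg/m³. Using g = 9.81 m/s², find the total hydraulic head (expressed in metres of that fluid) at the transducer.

ψ = P/(ρg) = 1903.6×1000 / (1404 × 9.81) = 138.21 m.
h = z + ψ = 184.84 + 138.21 = 323.05 m.

h ≈ 323.05 m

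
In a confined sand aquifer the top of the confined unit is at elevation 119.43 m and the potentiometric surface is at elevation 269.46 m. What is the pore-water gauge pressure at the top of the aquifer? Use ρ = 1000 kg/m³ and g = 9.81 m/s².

P ≈ 1470 kPa

Pressure head at the aquifer top: ψ = h − z = 269.46 − 119.43 = 150.03 m.
P = ρgψ = 1000 × 9.81 × 150.03 = 1471794 Pa ≈ 1470 kPa.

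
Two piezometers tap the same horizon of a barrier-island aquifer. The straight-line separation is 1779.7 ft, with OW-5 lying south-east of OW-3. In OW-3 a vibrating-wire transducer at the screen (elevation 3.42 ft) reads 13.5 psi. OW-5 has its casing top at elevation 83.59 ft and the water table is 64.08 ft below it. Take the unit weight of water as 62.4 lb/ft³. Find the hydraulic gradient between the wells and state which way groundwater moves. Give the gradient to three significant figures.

i ≈ 0.00846; groundwater flows toward the south-east

Pressure head at OW-3: ψ = 144·P/γ = 144 × 13.5 / 62.4 = 31.15 ft.
Total head at OW-3: h = z + ψ = 3.42 + 31.15 = 34.57 ft.
Total head at OW-5: h = 83.59 − 64.08 = 19.51 ft.
Head difference: h(OW-3) − h(OW-5) = 34.57 − 19.51 = 15.06 ft.
Hydraulic gradient: i = |Δh| / L = 15.06 / 1779.7 = 0.00846.
Flow is from higher to lower head: from OW-3 toward OW-5, i.e. toward the south-east.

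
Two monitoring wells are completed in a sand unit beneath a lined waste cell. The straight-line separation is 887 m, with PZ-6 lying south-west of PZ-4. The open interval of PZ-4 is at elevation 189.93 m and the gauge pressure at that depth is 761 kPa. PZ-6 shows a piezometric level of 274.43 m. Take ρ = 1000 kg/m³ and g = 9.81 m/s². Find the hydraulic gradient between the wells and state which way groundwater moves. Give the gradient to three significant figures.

Pressure head at PZ-4: ψ = P/(ρg) = 761×1000 / (1000 × 9.81) = 77.57 m.
Total head at PZ-4: h = z + ψ = 189.93 + 77.57 = 267.50 m.
Total head at PZ-6: h = 274.43 m (water level in the piezometer is the total head).
Head difference: h(PZ-4) − h(PZ-6) = 267.50 − 274.43 = -6.93 m.
Hydraulic gradient: i = |Δh| / L = 6.93 / 887 = 0.00781.
Flow is from higher to lower head: from PZ-6 toward PZ-4, i.e. toward the north-east.

i ≈ 0.00781; groundwater flows toward the north-east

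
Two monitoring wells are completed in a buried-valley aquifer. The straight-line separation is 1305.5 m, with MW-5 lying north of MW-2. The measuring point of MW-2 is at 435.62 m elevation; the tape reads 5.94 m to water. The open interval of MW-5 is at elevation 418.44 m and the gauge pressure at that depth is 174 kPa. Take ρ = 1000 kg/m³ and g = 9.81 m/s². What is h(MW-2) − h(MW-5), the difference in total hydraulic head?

Total head at MW-2: h = 435.62 − 5.94 = 429.68 m.
Pressure head at MW-5: ψ = P/(ρg) = 174×1000 / (1000 × 9.81) = 17.74 m.
Total head at MW-5: h = z + ψ = 418.44 + 17.74 = 436.18 m.
Head difference: h(MW-2) − h(MW-5) = 429.68 − 436.18 = -6.50 m.

Δh ≈ -6.50 m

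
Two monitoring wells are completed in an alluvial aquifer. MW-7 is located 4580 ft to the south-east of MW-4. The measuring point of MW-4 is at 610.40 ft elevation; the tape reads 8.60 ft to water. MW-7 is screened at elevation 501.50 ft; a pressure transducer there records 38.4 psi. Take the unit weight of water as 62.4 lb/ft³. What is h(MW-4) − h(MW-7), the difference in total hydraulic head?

Δh ≈ 11.68 ft

Total head at MW-4: h = 610.40 − 8.60 = 601.80 ft.
Pressure head at MW-7: ψ = 144·P/γ = 144 × 38.4 / 62.4 = 88.62 ft.
Total head at MW-7: h = z + ψ = 501.50 + 88.62 = 590.12 ft.
Head difference: h(MW-4) − h(MW-7) = 601.80 − 590.12 = 11.68 ft.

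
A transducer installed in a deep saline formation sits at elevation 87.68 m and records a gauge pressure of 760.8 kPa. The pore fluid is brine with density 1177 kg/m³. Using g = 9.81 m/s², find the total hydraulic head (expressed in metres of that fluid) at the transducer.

h ≈ 153.57 m

ψ = P/(ρg) = 760.8×1000 / (1177 × 9.81) = 65.89 m.
h = z + ψ = 87.68 + 65.89 = 153.57 m.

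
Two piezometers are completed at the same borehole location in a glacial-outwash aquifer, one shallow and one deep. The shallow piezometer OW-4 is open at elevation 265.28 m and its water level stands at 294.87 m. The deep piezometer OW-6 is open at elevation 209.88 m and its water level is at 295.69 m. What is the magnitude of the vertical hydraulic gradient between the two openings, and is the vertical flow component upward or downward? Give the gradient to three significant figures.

Total head at OW-4: h = 294.87 m (water level in the standpipe).
Total head at OW-6: h = 295.69 m.
Δh = h(OW-4) − h(OW-6) = 294.87 − 295.69 = -0.82 m.
Vertical separation Δz = 265.28 − 209.88 = 55.40 m.
|i_v| = |Δh| / Δz = 0.82 / 55.40 = 0.0148.
Head is higher in the deep piezometer, so vertical flow is upward (discharge condition).

|i_v| ≈ 0.0148; vertical flow is upward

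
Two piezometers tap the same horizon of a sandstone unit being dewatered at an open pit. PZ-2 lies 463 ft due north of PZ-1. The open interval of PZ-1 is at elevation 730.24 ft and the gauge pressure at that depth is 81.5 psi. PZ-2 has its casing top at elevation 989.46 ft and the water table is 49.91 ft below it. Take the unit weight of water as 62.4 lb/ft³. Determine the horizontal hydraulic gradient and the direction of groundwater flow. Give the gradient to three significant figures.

i ≈ 0.0459; groundwater flows toward the south

Pressure head at PZ-1: ψ = 144·P/γ = 144 × 81.5 / 62.4 = 188.08 ft.
Total head at PZ-1: h = z + ψ = 730.24 + 188.08 = 918.32 ft.
Total head at PZ-2: h = 989.46 − 49.91 = 939.55 ft.
Head difference: h(PZ-1) − h(PZ-2) = 918.32 − 939.55 = -21.23 ft.
Hydraulic gradient: i = |Δh| / L = 21.23 / 463 = 0.0459.
Flow is from higher to lower head: from PZ-2 toward PZ-1, i.e. toward the south.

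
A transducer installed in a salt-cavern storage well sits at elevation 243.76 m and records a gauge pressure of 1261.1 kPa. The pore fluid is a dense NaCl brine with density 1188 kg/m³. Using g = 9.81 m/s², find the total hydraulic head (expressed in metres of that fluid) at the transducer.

h ≈ 351.97 m

ψ = P/(ρg) = 1261.1×1000 / (1188 × 9.81) = 108.21 m.
h = z + ψ = 243.76 + 108.21 = 351.97 m.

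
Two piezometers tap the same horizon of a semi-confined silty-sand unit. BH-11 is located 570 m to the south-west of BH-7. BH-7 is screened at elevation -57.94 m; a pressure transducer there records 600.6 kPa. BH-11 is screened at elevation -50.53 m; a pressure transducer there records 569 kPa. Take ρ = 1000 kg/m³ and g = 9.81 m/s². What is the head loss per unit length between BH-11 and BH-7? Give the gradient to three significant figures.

i ≈ 0.00735 m/m

Pressure head at BH-7: ψ = P/(ρg) = 600.6×1000 / (1000 × 9.81) = 61.22 m.
Total head at BH-7: h = z + ψ = -57.94 + 61.22 = 3.28 m.
Pressure head at BH-11: ψ = P/(ρg) = 569×1000 / (1000 × 9.81) = 58.00 m.
Total head at BH-11: h = z + ψ = -50.53 + 58.00 = 7.47 m.
Head difference: h(BH-7) − h(BH-11) = 3.28 − 7.47 = -4.19 m.
Hydraulic gradient: i = |Δh| / L = 4.19 / 570 = 0.00735.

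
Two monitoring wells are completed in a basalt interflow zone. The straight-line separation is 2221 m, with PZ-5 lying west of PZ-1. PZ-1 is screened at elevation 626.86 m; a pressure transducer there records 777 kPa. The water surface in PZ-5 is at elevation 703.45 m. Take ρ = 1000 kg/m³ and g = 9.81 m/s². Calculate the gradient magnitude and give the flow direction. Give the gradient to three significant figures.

Pressure head at PZ-1: ψ = P/(ρg) = 777×1000 / (1000 × 9.81) = 79.20 m.
Total head at PZ-1: h = z + ψ = 626.86 + 79.20 = 706.06 m.
Total head at PZ-5: h = 703.45 m (water level in the piezometer is the total head).
Head difference: h(PZ-1) − h(PZ-5) = 706.06 − 703.45 = 2.61 m.
Hydraulic gradient: i = |Δh| / L = 2.61 / 2221 = 0.00118.
Flow is from higher to lower head: from PZ-1 toward PZ-5, i.e. toward the west.

i ≈ 0.00118; groundwater flows toward the west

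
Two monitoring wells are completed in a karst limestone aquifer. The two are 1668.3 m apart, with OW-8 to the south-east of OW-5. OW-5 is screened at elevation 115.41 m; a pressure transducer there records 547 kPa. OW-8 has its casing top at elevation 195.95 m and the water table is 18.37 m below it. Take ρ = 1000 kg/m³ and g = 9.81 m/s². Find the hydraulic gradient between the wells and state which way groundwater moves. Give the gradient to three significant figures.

i ≈ 0.00384; groundwater flows toward the north-west

Pressure head at OW-5: ψ = P/(ρg) = 547×1000 / (1000 × 9.81) = 55.76 m.
Total head at OW-5: h = z + ψ = 115.41 + 55.76 = 171.17 m.
Total head at OW-8: h = 195.95 − 18.37 = 177.58 m.
Head difference: h(OW-5) − h(OW-8) = 171.17 − 177.58 = -6.41 m.
Hydraulic gradient: i = |Δh| / L = 6.41 / 1668.3 = 0.00384.
Flow is from higher to lower head: from OW-8 toward OW-5, i.e. toward the north-west.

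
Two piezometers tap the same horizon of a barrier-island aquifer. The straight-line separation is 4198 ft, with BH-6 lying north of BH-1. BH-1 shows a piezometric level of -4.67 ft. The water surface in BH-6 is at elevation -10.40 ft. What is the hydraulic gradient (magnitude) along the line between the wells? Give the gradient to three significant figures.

Total head at BH-1: h = -4.67 ft (water level in the piezometer is the total head).
Total head at BH-6: h = -10.40 ft (water level in the piezometer is the total head).
Head difference: h(BH-1) − h(BH-6) = -4.67 − (-10.40) = 5.73 ft.
Hydraulic gradient: i = |Δh| / L = 5.73 / 4198 = 0.00136.

i ≈ 0.00136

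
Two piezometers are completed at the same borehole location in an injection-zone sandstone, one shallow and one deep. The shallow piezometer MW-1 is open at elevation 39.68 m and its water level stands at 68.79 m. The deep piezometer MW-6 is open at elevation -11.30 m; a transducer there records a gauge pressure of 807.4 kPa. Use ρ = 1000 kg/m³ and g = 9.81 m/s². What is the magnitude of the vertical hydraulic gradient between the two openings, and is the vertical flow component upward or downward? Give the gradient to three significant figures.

Total head at MW-1: h = 68.79 m (water level in the standpipe).
Pressure head at MW-6: ψ = P/(ρg) = 807.4×1000 / (1000 × 9.81) = 82.30 m.
Total head at MW-6: h = z + ψ = -11.30 + 82.30 = 71.00 m.
Δh = h(MW-1) − h(MW-6) = 68.79 − 71.00 = -2.21 m.
Vertical separation Δz = 39.68 − (-11.30) = 50.98 m.
|i_v| = |Δh| / Δz = 2.21 / 50.98 = 0.0434.
Head is higher in the deep piezometer, so vertical flow is upward (discharge condition).

|i_v| ≈ 0.0434; vertical flow is upward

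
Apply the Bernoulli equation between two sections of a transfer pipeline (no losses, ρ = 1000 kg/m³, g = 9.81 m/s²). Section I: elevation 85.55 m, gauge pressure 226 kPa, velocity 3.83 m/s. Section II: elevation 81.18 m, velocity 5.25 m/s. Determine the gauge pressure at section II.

Pressure head at I: ψ₁ = P₁/(ρg) = 226×1000 / (1000 × 9.81) = 23.04 m.
Velocity heads: v₁²/2g = 3.83²/19.62 = 0.748 m; v₂²/2g = 5.25²/19.62 = 1.405 m.
Total head H = z₁ + ψ₁ + v₁²/2g = 85.55 + 23.04 + 0.748 = 109.34 m.
ψ₂ = H − z₂ − v₂²/2g = 109.34 − 81.18 − 1.405 = 26.75 m.
P₂ = ρgψ₂ = 1000 × 9.81 × 26.75 ≈ 262 kPa.

P₂ ≈ 262 kPa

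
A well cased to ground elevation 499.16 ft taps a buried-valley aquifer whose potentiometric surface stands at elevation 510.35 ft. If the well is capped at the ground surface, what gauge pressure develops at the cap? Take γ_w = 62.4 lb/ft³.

P ≈ 4.85 psi

Head above the cap: Δh = 510.35 − 499.16 = 11.19 ft.
P = γΔh/144 = 62.4 × 11.19 / 144 = 4.85 psi.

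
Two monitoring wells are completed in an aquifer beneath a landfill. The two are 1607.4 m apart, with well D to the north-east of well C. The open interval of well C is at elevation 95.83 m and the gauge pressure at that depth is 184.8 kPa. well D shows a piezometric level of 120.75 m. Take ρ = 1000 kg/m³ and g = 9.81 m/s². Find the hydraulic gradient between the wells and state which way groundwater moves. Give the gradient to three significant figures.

Pressure head at well C: ψ = P/(ρg) = 184.8×1000 / (1000 × 9.81) = 18.84 m.
Total head at well C: h = z + ψ = 95.83 + 18.84 = 114.67 m.
Total head at well D: h = 120.75 m (water level in the piezometer is the total head).
Head difference: h(well C) − h(well D) = 114.67 − 120.75 = -6.08 m.
Hydraulic gradient: i = |Δh| / L = 6.08 / 1607.4 = 0.00378.
Flow is from higher to lower head: from well D toward well C, i.e. toward the south-west.

i ≈ 0.00378; groundwater flows toward the south-west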